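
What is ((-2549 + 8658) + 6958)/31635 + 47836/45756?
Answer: 19548014/13402695 ≈ 1.4585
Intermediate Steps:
((-2549 + 8658) + 6958)/31635 + 47836/45756 = (6109 + 6958)*(1/31635) + 47836*(1/45756) = 13067*(1/31635) + 11959/11439 = 13067/31635 + 11959/11439 = 19548014/13402695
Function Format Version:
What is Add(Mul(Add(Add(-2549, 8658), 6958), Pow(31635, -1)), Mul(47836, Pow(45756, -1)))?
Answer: Rational(19548014, 13402695) ≈ 1.4585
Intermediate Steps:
Add(Mul(Add(Add(-2549, 8658), 6958), Pow(31635, -1)), Mul(47836, Pow(45756, -1))) = Add(Mul(Add(6109, 6958), Rational(1, 31635)), Mul(47836, Rational(1, 45756))) = Add(Mul(13067, Rational(1, 31635)), Rational(11959, 11439)) = Add(Rational(13067, 31635), Rational(11959, 11439)) = Rational(19548014, 13402695)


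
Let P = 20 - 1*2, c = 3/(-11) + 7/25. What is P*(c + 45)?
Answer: 222786/275 ≈ 810.13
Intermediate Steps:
c = 2/275 (c = 3*(-1/11) + 7*(1/25) = -3/11 + 7/25 = 2/275 ≈ 0.0072727)
P = 18 (P = 20 - 2 = 18)
P*(c + 45) = 18*(2/275 + 45) = 18*(12377/275) = 222786/275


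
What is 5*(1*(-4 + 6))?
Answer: 10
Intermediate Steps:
5*(1*(-4 + 6)) = 5*(1*2) = 5*2 = 10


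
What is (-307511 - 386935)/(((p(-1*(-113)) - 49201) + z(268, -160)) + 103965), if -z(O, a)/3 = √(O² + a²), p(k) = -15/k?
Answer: -485612074574166/38284071228985 - 106408571688*√6089/38284071228985 ≈ -12.901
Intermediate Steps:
z(O, a) = -3*√(O² + a²)
(-307511 - 386935)/(((p(-1*(-113)) - 49201) + z(268, -160)) + 103965) = (-307511 - 386935)/(((-15/((-1*(-113))) - 49201) - 3*√(268² + (-160)²)) + 103965) = -694446/(((-15/113 - 49201) - 3*√(71824 + 25600)) + 103965) = -694446/(((-15*1/113 - 49201) - 12*√6089) + 103965) = -694446/(((-15/113 - 49201) - 12*√6089) + 103965) = -694446/((-5559728/113 - 12*√6089) + 103965) = -694446/(6188317/113 - 12*√6089)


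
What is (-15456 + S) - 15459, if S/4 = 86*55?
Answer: -11995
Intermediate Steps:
S = 18920 (S = 4*(86*55) = 4*4730 = 18920)
(-15456 + S) - 15459 = (-15456 + 18920) - 15459 = 3464 - 15459 = -11995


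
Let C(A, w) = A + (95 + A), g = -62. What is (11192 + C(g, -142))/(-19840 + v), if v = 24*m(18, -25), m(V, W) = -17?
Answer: -11163/20248 ≈ -0.55131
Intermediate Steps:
v = -408 (v = 24*(-17) = -408)
C(A, w) = 95 + 2*A
(11192 + C(g, -142))/(-19840 + v) = (11192 + (95 + 2*(-62)))/(-19840 - 408) = (11192 + (95 - 124))/(-20248) = (11192 - 29)*(-1/20248) = 11163*(-1/20248) = -11163/20248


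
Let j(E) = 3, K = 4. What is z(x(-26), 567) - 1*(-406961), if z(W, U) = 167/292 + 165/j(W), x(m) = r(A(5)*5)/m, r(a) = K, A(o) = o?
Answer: 118848839/292 ≈ 4.0702e+5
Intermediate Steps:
r(a) = 4
x(m) = 4/m
z(W, U) = 16227/292 (z(W, U) = 167/292 + 165/3 = 167*(1/292) + 165*(⅓) = 167/292 + 55 = 16227/292)
z(x(-26), 567) - 1*(-406961) = 16227/292 - 1*(-406961) = 16227/292 + 406961 = 118848839/292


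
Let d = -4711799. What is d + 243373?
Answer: -4468426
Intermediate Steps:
d + 243373 = -4711799 + 243373 = -4468426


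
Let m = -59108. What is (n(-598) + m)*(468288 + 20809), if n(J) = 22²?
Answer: -28672822528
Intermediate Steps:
n(J) = 484
(n(-598) + m)*(468288 + 20809) = (484 - 59108)*(468288 + 20809) = -58624*489097 = -28672822528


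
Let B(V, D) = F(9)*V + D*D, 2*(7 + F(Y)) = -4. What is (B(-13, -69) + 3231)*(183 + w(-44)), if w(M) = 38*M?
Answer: -12074301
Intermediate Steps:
F(Y) = -9 (F(Y) = -7 + (1/2)*(-4) = -7 - 2 = -9)
B(V, D) = D**2 - 9*V (B(V, D) = -9*V + D*D = -9*V + D**2 = D**2 - 9*V)
(B(-13, -69) + 3231)*(183 + w(-44)) = (((-69)**2 - 9*(-13)) + 3231)*(183 + 38*(-44)) = ((4761 + 117) + 3231)*(183 - 1672) = (4878 + 3231)*(-1489) = 8109*(-1489) = -12074301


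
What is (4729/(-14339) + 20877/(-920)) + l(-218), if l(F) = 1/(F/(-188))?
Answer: -31863915427/1437914920 ≈ -22.160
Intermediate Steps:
l(F) = -188/F (l(F) = 1/(F*(-1/188)) = 1/(-F/188) = -188/F)
(4729/(-14339) + 20877/(-920)) + l(-218) = (4729/(-14339) + 20877/(-920)) - 188/(-218) = (4729*(-1/14339) + 20877*(-1/920)) - 188*(-1/218) = (-4729/14339 - 20877/920) + 94/109 = -303705983/13191880 + 94/109 = -31863915427/1437914920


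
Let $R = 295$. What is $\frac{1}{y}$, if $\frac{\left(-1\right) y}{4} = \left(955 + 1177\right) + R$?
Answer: $- \frac{1}{9708} \approx -0.00010301$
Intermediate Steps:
$y = -9708$ ($y = - 4 \left(\left(955 + 1177\right) + 295\right) = - 4 \left(2132 + 295\right) = \left(-4\right) 2427 = -9708$)
$\frac{1}{y} = \frac{1}{-9708} = - \frac{1}{9708}$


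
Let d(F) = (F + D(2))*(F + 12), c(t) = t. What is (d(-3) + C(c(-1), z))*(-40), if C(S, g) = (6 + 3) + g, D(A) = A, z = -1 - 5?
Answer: 240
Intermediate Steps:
z = -6
C(S, g) = 9 + g
d(F) = (2 + F)*(12 + F) (d(F) = (F + 2)*(F + 12) = (2 + F)*(12 + F))
(d(-3) + C(c(-1), z))*(-40) = ((24 + (-3)² + 14*(-3)) + (9 - 6))*(-40) = ((24 + 9 - 42) + 3)*(-40) = (-9 + 3)*(-40) = -6*(-40) = 240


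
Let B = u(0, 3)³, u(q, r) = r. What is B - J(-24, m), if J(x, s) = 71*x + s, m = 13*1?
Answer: 1718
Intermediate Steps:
m = 13
B = 27 (B = 3³ = 27)
J(x, s) = s + 71*x
B - J(-24, m) = 27 - (13 + 71*(-24)) = 27 - (13 - 1704) = 27 - 1*(-1691) = 27 + 1691 = 1718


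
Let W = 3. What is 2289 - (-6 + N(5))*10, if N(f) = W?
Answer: 2319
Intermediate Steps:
N(f) = 3
2289 - (-6 + N(5))*10 = 2289 - (-6 + 3)*10 = 2289 - (-3)*10 = 2289 - 1*(-30) = 2289 + 30 = 2319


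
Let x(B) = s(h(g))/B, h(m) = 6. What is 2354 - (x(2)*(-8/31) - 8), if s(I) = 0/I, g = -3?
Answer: 2362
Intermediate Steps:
s(I) = 0
x(B) = 0 (x(B) = 0/B = 0)
2354 - (x(2)*(-8/31) - 8) = 2354 - (0*(-8/31) - 8) = 2354 - (0 - 8) = 2354 - 1*(-8) = 2354 + 8 = 2362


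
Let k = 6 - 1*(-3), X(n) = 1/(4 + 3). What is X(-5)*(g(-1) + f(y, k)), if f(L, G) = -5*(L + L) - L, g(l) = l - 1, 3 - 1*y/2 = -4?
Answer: -156/7 ≈ -22.286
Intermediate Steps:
y = 14 (y = 6 - 2*(-4) = 6 + 8 = 14)
X(n) = ⅐ (X(n) = 1/7 = ⅐)
g(l) = -1 + l
k = 9 (k = 6 + 3 = 9)
f(L, G) = -11*L (f(L, G) = -10*L - L = -11*L)
X(-5)*(g(-1) + f(y, k)) = ((-1 - 1) - 11*14)/7 = (-2 - 154)/7 = (⅐)*(-156) = -156/7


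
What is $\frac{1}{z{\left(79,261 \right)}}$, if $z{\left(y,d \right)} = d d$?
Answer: $\frac{1}{68121} \approx 1.468 \cdot 10^{-5}$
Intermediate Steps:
$z{\left(y,d \right)} = d^{2}$
$\frac{1}{z{\left(79,261 \right)}} = \frac{1}{261^{2}} = \frac{1}{68121}$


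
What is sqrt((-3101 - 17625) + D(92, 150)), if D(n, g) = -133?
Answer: I*sqrt(20859) ≈ 144.43*I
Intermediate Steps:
sqrt((-3101 - 17625) + D(92, 150)) = sqrt((-3101 - 17625) - 133) = sqrt(-20726 - 133) = sqrt(-20859) = I*sqrt(20859)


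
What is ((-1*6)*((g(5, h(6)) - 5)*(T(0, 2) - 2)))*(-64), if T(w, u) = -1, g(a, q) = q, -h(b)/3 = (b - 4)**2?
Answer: 19584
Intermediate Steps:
h(b) = -3*(-4 + b)**2 (h(b) = -3*(b - 4)**2 = -3*(-4 + b)**2)
((-1*6)*((g(5, h(6)) - 5)*(T(0, 2) - 2)))*(-64) = ((-1*6)*((-3*(-4 + 6)**2 - 5)*(-1 - 2)))*(-64) = -6*(-3*2**2 - 5)*(-3)*(-64) = -6*(-3*4 - 5)*(-3)*(-64) = -6*(-12 - 5)*(-3)*(-64) = -(-102)*(-3)*(-64) = -6*51*(-64) = -306*(-64) = 19584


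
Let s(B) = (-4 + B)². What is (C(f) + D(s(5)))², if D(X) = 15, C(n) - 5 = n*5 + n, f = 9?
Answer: 5476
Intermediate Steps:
C(n) = 5 + 6*n (C(n) = 5 + (n*5 + n) = 5 + (5*n + n) = 5 + 6*n)
(C(f) + D(s(5)))² = ((5 + 6*9) + 15)² = ((5 + 54) + 15)² = (59 + 15)² = 74² = 5476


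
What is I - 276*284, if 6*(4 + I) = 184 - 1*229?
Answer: -156791/2 ≈ -78396.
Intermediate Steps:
I = -23/2 (I = -4 + (184 - 1*229)/6 = -4 + (184 - 229)/6 = -4 + (1/6)*(-45) = -4 - 15/2 = -23/2 ≈ -11.500)
I - 276*284 = -23/2 - 276*284 = -23/2 - 78384 = -156791/2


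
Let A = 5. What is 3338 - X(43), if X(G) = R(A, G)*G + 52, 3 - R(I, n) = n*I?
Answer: 12402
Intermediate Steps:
R(I, n) = 3 - I*n (R(I, n) = 3 - n*I = 3 - I*n)
X(G) = 52 + G*(3 - 5*G) (X(G) = (3 - 1*5*G)*G + 52 = (3 - 5*G)*G + 52 = G*(3 - 5*G) + 52 = 52 + G*(3 - 5*G))
3338 - X(43) = 3338 - (52 - 1*43*(-3 + 5*43)) = 3338 - (52 - 1*43*(-3 + 215)) = 3338 - (52 - 1*43*212) = 3338 - (52 - 9116) = 3338 - 1*(-9064) = 3338 + 9064 = 12402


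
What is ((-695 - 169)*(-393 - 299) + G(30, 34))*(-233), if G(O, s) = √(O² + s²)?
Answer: -139307904 - 466*√514 ≈ -1.3932e+8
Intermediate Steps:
((-695 - 169)*(-393 - 299) + G(30, 34))*(-233) = ((-695 - 169)*(-393 - 299) + √(30² + 34²))*(-233) = (-864*(-692) + √(900 + 1156))*(-233) = (597888 + √2056)*(-233) = (597888 + 2*√514)*(-233) = -139307904 - 466*√514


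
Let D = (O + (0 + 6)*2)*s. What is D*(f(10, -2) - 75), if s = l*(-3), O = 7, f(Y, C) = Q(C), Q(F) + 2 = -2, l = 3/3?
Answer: 4503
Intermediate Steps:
l = 1 (l = 3*(⅓) = 1)
Q(F) = -4 (Q(F) = -2 - 2 = -4)
f(Y, C) = -4
s = -3 (s = 1*(-3) = -3)
D = -57 (D = (7 + (0 + 6)*2)*(-3) = (7 + 6*2)*(-3) = (7 + 12)*(-3) = 19*(-3) = -57)
D*(f(10, -2) - 75) = -57*(-4 - 75) = -57*(-79) = 4503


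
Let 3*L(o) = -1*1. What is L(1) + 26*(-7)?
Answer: -547/3 ≈ -182.33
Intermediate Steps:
L(o) = -1/3 (L(o) = (-1*1)/3 = (1/3)*(-1) = -1/3)
L(1) + 26*(-7) = -1/3 + 26*(-7) = -1/3 - 182 = -547/3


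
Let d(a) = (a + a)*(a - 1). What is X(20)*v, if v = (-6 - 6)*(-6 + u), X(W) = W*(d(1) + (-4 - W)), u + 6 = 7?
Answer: -28800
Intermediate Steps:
u = 1 (u = -6 + 7 = 1)
d(a) = 2*a*(-1 + a) (d(a) = (2*a)*(-1 + a) = 2*a*(-1 + a))
X(W) = W*(-4 - W) (X(W) = W*(2*1*(-1 + 1) + (-4 - W)) = W*(2*1*0 + (-4 - W)) = W*(0 + (-4 - W)) = W*(-4 - W))
v = 60 (v = (-6 - 6)*(-6 + 1) = -12*(-5) = 60)
X(20)*v = -1*20*(4 + 20)*60 = -1*20*24*60 = -480*60 = -28800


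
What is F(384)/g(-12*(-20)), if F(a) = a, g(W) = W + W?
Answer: ⅘ ≈ 0.80000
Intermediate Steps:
g(W) = 2*W
F(384)/g(-12*(-20)) = 384/((2*(-12*(-20)))) = 384/((2*240)) = 384/480 = 384*(1/480) = ⅘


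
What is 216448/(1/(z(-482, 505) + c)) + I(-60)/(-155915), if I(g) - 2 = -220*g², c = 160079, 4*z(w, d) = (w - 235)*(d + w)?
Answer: 5263131975627998/155915 ≈ 3.3756e+10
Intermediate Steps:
z(w, d) = (-235 + w)*(d + w)/4 (z(w, d) = ((w - 235)*(d + w))/4 = ((-235 + w)*(d + w))/4 = (-235 + w)*(d + w)/4)
I(g) = 2 - 220*g²
216448/(1/(z(-482, 505) + c)) + I(-60)/(-155915) = 216448/(1/((-235/4*505 - 235/4*(-482) + (¼)*(-482)² + (¼)*505*(-482)) + 160079)) + (2 - 220*(-60)²)/(-155915) = 216448/(1/((-118675/4 + 56635/2 + (¼)*232324 - 121705/2) + 160079)) + (2 - 220*3600)*(-1/155915) = 216448/(1/((-118675/4 + 56635/2 + 58081 - 121705/2) + 160079)) + (2 - 792000)*(-1/155915) = 216448/(1/(-16491/4 + 160079)) - 791998*(-1/155915) = 216448/(1/(623825/4)) + 791998/155915 = 216448/(4/623825) + 791998/155915 = 216448*(623825/4) + 791998/155915 = 33756418400 + 791998/155915 = 5263131975627998/155915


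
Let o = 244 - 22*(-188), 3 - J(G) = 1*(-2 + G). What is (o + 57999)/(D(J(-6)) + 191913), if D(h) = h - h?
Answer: 20793/63971 ≈ 0.32504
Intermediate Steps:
J(G) = 5 - G (J(G) = 3 - (-2 + G) = 3 + (2 - G) = 5 - G)
D(h) = 0
o = 4380 (o = 244 + 4136 = 4380)
(o + 57999)/(D(J(-6)) + 191913) = (4380 + 57999)/(0 + 191913) = 62379/191913 = 62379*(1/191913) = 20793/63971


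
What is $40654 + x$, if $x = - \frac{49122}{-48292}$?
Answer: $\frac{981656045}{24146} \approx 40655.0$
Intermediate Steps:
$x = \frac{24561}{24146}$ ($x = \left(-49122\right) \left(- \frac{1}{48292}\right) = \frac{24561}{24146} \approx 1.0172$)
$40654 + x = 40654 + \frac{24561}{24146} = \frac{981656045}{24146}$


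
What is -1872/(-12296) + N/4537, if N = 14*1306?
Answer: 29164166/6973369 ≈ 4.1822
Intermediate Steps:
N = 18284
-1872/(-12296) + N/4537 = -1872/(-12296) + 18284/4537 = -1872*(-1/12296) + 18284*(1/4537) = 234/1537 + 18284/4537 = 29164166/6973369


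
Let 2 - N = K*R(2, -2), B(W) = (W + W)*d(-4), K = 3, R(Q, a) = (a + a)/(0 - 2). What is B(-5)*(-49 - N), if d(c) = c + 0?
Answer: -1800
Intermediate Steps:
d(c) = c
R(Q, a) = -a (R(Q, a) = (2*a)/(-2) = (2*a)*(-½) = -a)
B(W) = -8*W (B(W) = (W + W)*(-4) = (2*W)*(-4) = -8*W)
N = -4 (N = 2 - 3*(-1*(-2)) = 2 - 3*2 = 2 - 1*6 = 2 - 6 = -4)
B(-5)*(-49 - N) = (-8*(-5))*(-49 - 1*(-4)) = 40*(-49 + 4) = 40*(-45) = -1800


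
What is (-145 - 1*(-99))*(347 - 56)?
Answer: -13386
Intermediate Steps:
(-145 - 1*(-99))*(347 - 56) = (-145 + 99)*291 = -46*291 = -13386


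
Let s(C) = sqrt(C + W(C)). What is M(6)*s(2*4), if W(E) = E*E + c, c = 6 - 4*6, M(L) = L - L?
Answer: 0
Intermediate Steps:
M(L) = 0
c = -18 (c = 6 - 24 = -18)
W(E) = -18 + E**2 (W(E) = E*E - 18 = E**2 - 18 = -18 + E**2)
s(C) = sqrt(-18 + C + C**2) (s(C) = sqrt(C + (-18 + C**2)) = sqrt(-18 + C + C**2))
M(6)*s(2*4) = 0*sqrt(-18 + 2*4 + (2*4)**2) = 0*sqrt(-18 + 8 + 8**2) = 0*sqrt(-18 + 8 + 64) = 0*sqrt(54) = 0*(3*sqrt(6)) = 0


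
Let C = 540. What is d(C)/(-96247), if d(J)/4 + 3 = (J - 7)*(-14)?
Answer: 29860/96247 ≈ 0.31024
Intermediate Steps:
d(J) = 380 - 56*J (d(J) = -12 + 4*((J - 7)*(-14)) = -12 + 4*((-7 + J)*(-14)) = -12 + 4*(98 - 14*J) = -12 + (392 - 56*J) = 380 - 56*J)
d(C)/(-96247) = (380 - 56*540)/(-96247) = (380 - 30240)*(-1/96247) = -29860*(-1/96247) = 29860/96247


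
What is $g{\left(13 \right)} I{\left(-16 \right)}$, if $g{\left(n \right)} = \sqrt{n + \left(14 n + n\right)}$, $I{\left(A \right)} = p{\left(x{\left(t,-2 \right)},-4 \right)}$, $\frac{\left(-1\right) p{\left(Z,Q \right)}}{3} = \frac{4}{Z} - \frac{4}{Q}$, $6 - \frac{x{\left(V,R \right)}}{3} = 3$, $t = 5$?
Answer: $- \frac{52 \sqrt{13}}{3} \approx -62.496$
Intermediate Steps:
$x{\left(V,R \right)} = 9$ ($x{\left(V,R \right)} = 18 - 9 = 9$)
$p{\left(Z,Q \right)} = - \frac{12}{Z} + \frac{12}{Q}$ ($p{\left(Z,Q \right)} = - 3 \left(\frac{4}{Z} - \frac{4}{Q}\right) = - 3 \left(- \frac{4}{Q} + \frac{4}{Z}\right) = - \frac{12}{Z} + \frac{12}{Q}$)
$I{\left(A \right)} = - \frac{13}{3}$ ($I{\left(A \right)} = - \frac{12}{9} + \frac{12}{-4} = \left(-12\right) \frac{1}{9} + 12 \left(- \frac{1}{4}\right) = - \frac{4}{3} - 3 = - \frac{13}{3}$)
$g{\left(n \right)} = 4 \sqrt{n}$ ($g{\left(n \right)} = \sqrt{n + 15 n} = \sqrt{16 n} = 4 \sqrt{n}$)
$g{\left(13 \right)} I{\left(-16 \right)} = 4 \sqrt{13} \left(- \frac{13}{3}\right) = - \frac{52 \sqrt{13}}{3}$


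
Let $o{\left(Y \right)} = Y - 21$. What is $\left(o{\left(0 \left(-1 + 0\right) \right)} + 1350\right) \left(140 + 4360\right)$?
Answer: $5980500$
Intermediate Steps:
$o{\left(Y \right)} = -21 + Y$
$\left(o{\left(0 \left(-1 + 0\right) \right)} + 1350\right) \left(140 + 4360\right) = \left(\left(-21 + 0 \left(-1 + 0\right)\right) + 1350\right) \left(140 + 4360\right) = \left(\left(-21 + 0 \left(-1\right)\right) + 1350\right) 4500 = \left(\left(-21 + 0\right) + 1350\right) 4500 = \left(-21 + 1350\right) 4500 = 1329 \cdot 4500 = 5980500$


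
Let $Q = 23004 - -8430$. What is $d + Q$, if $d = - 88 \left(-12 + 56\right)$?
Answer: $27562$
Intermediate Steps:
$Q = 31434$ ($Q = 23004 + 8430 = 31434$)
$d = -3872$ ($d = \left(-88\right) 44 = -3872$)
$d + Q = -3872 + 31434 = 27562$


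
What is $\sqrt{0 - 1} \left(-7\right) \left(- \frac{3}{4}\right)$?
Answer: $\frac{21 i}{4} \approx 5.25 i$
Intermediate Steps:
$\sqrt{0 - 1} \left(-7\right) \left(- \frac{3}{4}\right) = \sqrt{-1} \left(-7\right) \left(\left(-3\right) \frac{1}{4}\right) = i \left(-7\right) \left(- \frac{3}{4}\right) = - 7 i \left(- \frac{3}{4}\right) = \frac{21 i}{4}$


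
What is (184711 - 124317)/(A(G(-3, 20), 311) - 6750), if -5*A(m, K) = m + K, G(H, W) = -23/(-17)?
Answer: -513349/57906 ≈ -8.8652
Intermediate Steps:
G(H, W) = 23/17 (G(H, W) = -23*(-1/17) = 23/17)
A(m, K) = -K/5 - m/5 (A(m, K) = -(m + K)/5 = -(K + m)/5 = -K/5 - m/5)
(184711 - 124317)/(A(G(-3, 20), 311) - 6750) = (184711 - 124317)/((-⅕*311 - ⅕*23/17) - 6750) = 60394/((-311/5 - 23/85) - 6750) = 60394/(-1062/17 - 6750) = 60394/(-115812/17) = 60394*(-17/115812) = -513349/57906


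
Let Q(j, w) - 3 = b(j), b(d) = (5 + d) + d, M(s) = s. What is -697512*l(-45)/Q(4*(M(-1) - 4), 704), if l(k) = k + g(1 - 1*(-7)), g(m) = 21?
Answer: -523134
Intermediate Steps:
b(d) = 5 + 2*d
Q(j, w) = 8 + 2*j (Q(j, w) = 3 + (5 + 2*j) = 8 + 2*j)
l(k) = 21 + k (l(k) = k + 21 = 21 + k)
-697512*l(-45)/Q(4*(M(-1) - 4), 704) = -697512*(21 - 45)/(8 + 2*(4*(-1 - 4))) = -697512*(-24/(8 + 2*(4*(-5)))) = -697512*(-24/(8 + 2*(-20))) = -697512*(-24/(8 - 40)) = -697512/((-32*(-1/24))) = -697512/4/3 = -697512*¾ = -523134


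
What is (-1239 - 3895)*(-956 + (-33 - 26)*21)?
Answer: 11269130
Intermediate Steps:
(-1239 - 3895)*(-956 + (-33 - 26)*21) = -5134*(-956 - 59*21) = -5134*(-956 - 1239) = -5134*(-2195) = 11269130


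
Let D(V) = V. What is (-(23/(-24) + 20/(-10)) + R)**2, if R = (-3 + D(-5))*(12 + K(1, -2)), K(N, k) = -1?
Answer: 4165681/576 ≈ 7232.1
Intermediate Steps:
R = -88 (R = (-3 - 5)*(12 - 1) = -8*11 = -88)
(-(23/(-24) + 20/(-10)) + R)**2 = (-(23/(-24) + 20/(-10)) - 88)**2 = (-(23*(-1/24) + 20*(-1/10)) - 88)**2 = (-(-23/24 - 2) - 88)**2 = (-1*(-71/24) - 88)**2 = (71/24 - 88)**2 = (-2041/24)**2 = 4165681/576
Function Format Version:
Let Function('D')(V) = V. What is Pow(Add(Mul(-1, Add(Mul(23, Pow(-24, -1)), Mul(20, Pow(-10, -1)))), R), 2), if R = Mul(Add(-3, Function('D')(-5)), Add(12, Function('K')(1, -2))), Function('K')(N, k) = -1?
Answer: Rational(4165681, 576) ≈ 7232.1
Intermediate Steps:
R = -88 (R = Mul(Add(-3, -5), Add(12, -1)) = Mul(-8, 11) = -88)
Pow(Add(Mul(-1, Add(Mul(23, Pow(-24, -1)), Mul(20, Pow(-10, -1)))), R), 2) = Pow(Add(Mul(-1, Add(Mul(23, Pow(-24, -1)), Mul(20, Pow(-10, -1)))), -88), 2) = Pow(Add(Mul(-1, Add(Mul(23, Rational(-1, 24)), Mul(20, Rational(-1, 10)))), -88), 2) = Pow(Add(Mul(-1, Add(Rational(-23, 24), -2)), -88), 2) = Pow(Add(Mul(-1, Rational(-71, 24)), -88), 2) = Pow(Add(Rational(71, 24), -88), 2) = Pow(Rational(-2041, 24), 2) = Rational(4165681, 576)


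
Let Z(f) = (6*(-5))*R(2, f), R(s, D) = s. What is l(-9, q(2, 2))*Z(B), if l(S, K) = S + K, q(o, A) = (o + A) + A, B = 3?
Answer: 180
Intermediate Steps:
q(o, A) = o + 2*A (q(o, A) = (A + o) + A = o + 2*A)
Z(f) = -60 (Z(f) = (6*(-5))*2 = -30*2 = -60)
l(S, K) = K + S
l(-9, q(2, 2))*Z(B) = ((2 + 2*2) - 9)*(-60) = ((2 + 4) - 9)*(-60) = (6 - 9)*(-60) = -3*(-60) = 180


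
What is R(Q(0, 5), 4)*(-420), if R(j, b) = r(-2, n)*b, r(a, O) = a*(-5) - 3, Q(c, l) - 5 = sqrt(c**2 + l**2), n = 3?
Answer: -11760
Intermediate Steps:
Q(c, l) = 5 + sqrt(c**2 + l**2)
r(a, O) = -3 - 5*a (r(a, O) = -5*a - 3 = -3 - 5*a)
R(j, b) = 7*b (R(j, b) = (-3 - 5*(-2))*b = (-3 + 10)*b = 7*b)
R(Q(0, 5), 4)*(-420) = (7*4)*(-420) = 28*(-420) = -11760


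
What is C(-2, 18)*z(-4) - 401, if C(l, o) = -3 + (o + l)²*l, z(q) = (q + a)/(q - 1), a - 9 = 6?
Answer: 732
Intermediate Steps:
a = 15 (a = 9 + 6 = 15)
z(q) = (15 + q)/(-1 + q) (z(q) = (q + 15)/(q - 1) = (15 + q)/(-1 + q))
C(l, o) = -3 + l*(l + o)² (C(l, o) = -3 + (l + o)²*l = -3 + l*(l + o)²)
C(-2, 18)*z(-4) - 401 = (-3 - 2*(-2 + 18)²)*((15 - 4)/(-1 - 4)) - 401 = (-3 - 2*16²)*(11/(-5)) - 401 = (-3 - 2*256)*(-⅕*11) - 401 = (-3 - 512)*(-11/5) - 401 = -515*(-11/5) - 401 = 1133 - 401 = 732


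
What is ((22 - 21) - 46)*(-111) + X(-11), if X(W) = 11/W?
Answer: 4994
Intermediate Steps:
((22 - 21) - 46)*(-111) + X(-11) = ((22 - 21) - 46)*(-111) + 11/(-11) = (1 - 46)*(-111) + 11*(-1/11) = -45*(-111) - 1 = 4995 - 1 = 4994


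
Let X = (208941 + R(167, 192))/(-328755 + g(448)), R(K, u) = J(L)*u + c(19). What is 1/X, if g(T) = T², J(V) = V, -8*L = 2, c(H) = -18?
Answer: -128051/208875 ≈ -0.61305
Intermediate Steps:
L = -¼ (L = -⅛*2 = -¼ ≈ -0.25000)
R(K, u) = -18 - u/4 (R(K, u) = -u/4 - 18 = -18 - u/4)
X = -208875/128051 (X = (208941 + (-18 - ¼*192))/(-328755 + 448²) = (208941 + (-18 - 48))/(-328755 + 200704) = (208941 - 66)/(-128051) = 208875*(-1/128051) = -208875/128051 ≈ -1.6312)
1/X = 1/(-208875/128051) = -128051/208875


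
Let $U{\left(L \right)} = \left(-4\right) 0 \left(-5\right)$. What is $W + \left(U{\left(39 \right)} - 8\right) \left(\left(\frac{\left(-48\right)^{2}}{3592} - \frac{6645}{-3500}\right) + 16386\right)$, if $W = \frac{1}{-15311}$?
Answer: $- \frac{157731414779837}{1203061825} \approx -1.3111 \cdot 10^{5}$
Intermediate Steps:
$W = - \frac{1}{15311} \approx -6.5312 \cdot 10^{-5}$
$U{\left(L \right)} = 0$ ($U{\left(L \right)} = 0 \left(-5\right) = 0$)
$W + \left(U{\left(39 \right)} - 8\right) \left(\left(\frac{\left(-48\right)^{2}}{3592} - \frac{6645}{-3500}\right) + 16386\right) = - \frac{1}{15311} + \left(0 - 8\right) \left(\left(\frac{\left(-48\right)^{2}}{3592} - \frac{6645}{-3500}\right) + 16386\right) = - \frac{1}{15311} - 8 \left(\left(2304 \cdot \frac{1}{3592} - - \frac{1329}{700}\right) + 16386\right) = - \frac{1}{15311} - 8 \left(\left(\frac{288}{449} + \frac{1329}{700}\right) + 16386\right) = - \frac{1}{15311} - 8 \left(\frac{798321}{314300} + 16386\right) = - \frac{1}{15311} - \frac{10301836242}{78575} = - \frac{157731414779837}{1203061825}$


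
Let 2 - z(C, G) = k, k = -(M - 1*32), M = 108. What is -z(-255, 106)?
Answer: -78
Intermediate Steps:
k = -76 (k = -(108 - 1*32) = -(108 - 32) = -1*76 = -76)
z(C, G) = 78 (z(C, G) = 2 - 1*(-76) = 2 + 76 = 78)
-z(-255, 106) = -1*78 = -78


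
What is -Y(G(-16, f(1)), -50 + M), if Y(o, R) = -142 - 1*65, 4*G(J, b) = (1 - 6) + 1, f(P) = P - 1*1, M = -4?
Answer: 207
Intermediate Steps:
f(P) = -1 + P (f(P) = P - 1 = -1 + P)
G(J, b) = -1 (G(J, b) = ((1 - 6) + 1)/4 = (-5 + 1)/4 = (1/4)*(-4) = -1)
Y(o, R) = -207 (Y(o, R) = -142 - 65 = -207)
-Y(G(-16, f(1)), -50 + M) = -1*(-207) = 207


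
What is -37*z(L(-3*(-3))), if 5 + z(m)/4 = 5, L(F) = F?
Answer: 0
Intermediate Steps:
z(m) = 0 (z(m) = -20 + 4*5 = -20 + 20 = 0)
-37*z(L(-3*(-3))) = -37*0 = 0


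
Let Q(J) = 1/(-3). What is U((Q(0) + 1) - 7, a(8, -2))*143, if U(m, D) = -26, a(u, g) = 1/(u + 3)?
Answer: -3718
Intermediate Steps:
a(u, g) = 1/(3 + u)
Q(J) = -⅓
U((Q(0) + 1) - 7, a(8, -2))*143 = -26*143 = -3718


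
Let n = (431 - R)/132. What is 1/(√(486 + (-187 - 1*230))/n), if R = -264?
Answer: 695*√69/9108 ≈ 0.63385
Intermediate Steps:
n = 695/132 (n = (431 - 1*(-264))/132 = (431 + 264)*(1/132) = 695*(1/132) = 695/132 ≈ 5.2652)
1/(√(486 + (-187 - 1*230))/n) = 1/(√(486 + (-187 - 1*230))/(695/132)) = 1/(√(486 + (-187 - 230))*(132/695)) = 1/(√(486 - 417)*(132/695)) = 1/(√69*(132/695)) = 1/(132*√69/695) = 695*√69/9108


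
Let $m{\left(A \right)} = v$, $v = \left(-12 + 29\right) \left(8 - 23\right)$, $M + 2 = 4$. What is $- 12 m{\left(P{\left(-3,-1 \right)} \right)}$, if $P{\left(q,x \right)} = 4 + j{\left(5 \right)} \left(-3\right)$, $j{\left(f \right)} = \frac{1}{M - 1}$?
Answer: $3060$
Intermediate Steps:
$M = 2$ ($M = -2 + 4 = 2$)
$j{\left(f \right)} = 1$ ($j{\left(f \right)} = \frac{1}{2 - 1} = 1^{-1} = 1$)
$v = -255$ ($v = 17 \left(-15\right) = -255$)
$P{\left(q,x \right)} = 1$ ($P{\left(q,x \right)} = 4 + 1 \left(-3\right) = 4 - 3 = 1$)
$m{\left(A \right)} = -255$
$- 12 m{\left(P{\left(-3,-1 \right)} \right)} = \left(-12\right) \left(-255\right) = 3060$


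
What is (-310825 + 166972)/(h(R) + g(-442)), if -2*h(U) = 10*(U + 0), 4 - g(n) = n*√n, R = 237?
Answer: 169890393/87745649 + 63583026*I*√442/87745649 ≈ 1.9362 + 15.234*I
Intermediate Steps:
g(n) = 4 - n^(3/2) (g(n) = 4 - n*√n = 4 - n^(3/2))
h(U) = -5*U (h(U) = -5*(U + 0) = -5*U)
(-310825 + 166972)/(h(R) + g(-442)) = (-310825 + 166972)/(-5*237 + (4 - (-442)^(3/2))) = -143853/(-1185 + (4 - (-442)*I*√442)) = -143853/(-1185 + (4 + 442*I*√442)) = -143853/(-1181 + 442*I*√442)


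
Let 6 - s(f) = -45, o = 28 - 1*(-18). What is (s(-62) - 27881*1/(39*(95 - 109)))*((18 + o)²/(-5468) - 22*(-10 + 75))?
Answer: -7785197237/53313 ≈ -1.4603e+5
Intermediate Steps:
o = 46 (o = 28 + 18 = 46)
s(f) = 51 (s(f) = 6 - 1*(-45) = 6 + 45 = 51)
(s(-62) - 27881*1/(39*(95 - 109)))*((18 + o)²/(-5468) - 22*(-10 + 75)) = (51 - 27881*1/(39*(95 - 109)))*((18 + 46)²/(-5468) - 22*(-10 + 75)) = (51 - 27881/((-14*39)))*(64²*(-1/5468) - 22*65) = (51 - 27881/(-546))*(4096*(-1/5468) - 1430) = (51 - 27881*(-1/546))*(-1024/1367 - 1430) = (51 + 3983/78)*(-1955834/1367) = (7961/78)*(-1955834/1367) = -7785197237/53313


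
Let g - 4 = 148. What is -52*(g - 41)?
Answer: -5772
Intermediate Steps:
g = 152 (g = 4 + 148 = 152)
-52*(g - 41) = -52*(152 - 41) = -52*111 = -5772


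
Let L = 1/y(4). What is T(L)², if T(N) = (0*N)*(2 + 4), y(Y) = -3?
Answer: 0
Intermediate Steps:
L = -⅓ (L = 1/(-3) = -⅓ ≈ -0.33333)
T(N) = 0 (T(N) = 0*6 = 0)
T(L)² = 0² = 0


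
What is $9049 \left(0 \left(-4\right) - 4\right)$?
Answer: $-36196$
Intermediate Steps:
$9049 \left(0 \left(-4\right) - 4\right) = 9049 \left(0 - 4\right) = 9049 \left(-4\right) = -36196$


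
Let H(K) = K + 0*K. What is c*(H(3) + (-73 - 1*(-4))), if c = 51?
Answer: -3366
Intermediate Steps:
H(K) = K (H(K) = K + 0 = K)
c*(H(3) + (-73 - 1*(-4))) = 51*(3 + (-73 - 1*(-4))) = 51*(3 + (-73 + 4)) = 51*(3 - 69) = 51*(-66) = -3366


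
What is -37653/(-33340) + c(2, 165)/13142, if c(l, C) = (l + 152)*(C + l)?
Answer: 676136923/219077140 ≈ 3.0863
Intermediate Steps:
c(l, C) = (152 + l)*(C + l)
-37653/(-33340) + c(2, 165)/13142 = -37653/(-33340) + (2**2 + 152*165 + 152*2 + 165*2)/13142 = -37653*(-1/33340) + (4 + 25080 + 304 + 330)*(1/13142) = 37653/33340 + 25718*(1/13142) = 37653/33340 + 12859/6571 = 676136923/219077140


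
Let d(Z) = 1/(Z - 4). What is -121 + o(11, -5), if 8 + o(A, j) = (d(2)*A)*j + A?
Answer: -181/2 ≈ -90.500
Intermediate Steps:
d(Z) = 1/(-4 + Z)
o(A, j) = -8 + A - A*j/2 (o(A, j) = -8 + ((A/(-4 + 2))*j + A) = -8 + ((A/(-2))*j + A) = -8 + ((-A/2)*j + A) = -8 + (-A*j/2 + A) = -8 + (A - A*j/2) = -8 + A - A*j/2)
-121 + o(11, -5) = -121 + (-8 + 11 - 1/2*11*(-5)) = -121 + (-8 + 11 + 55/2) = -121 + 61/2 = -181/2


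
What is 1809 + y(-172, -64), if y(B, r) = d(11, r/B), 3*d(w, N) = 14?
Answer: 5441/3 ≈ 1813.7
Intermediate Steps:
d(w, N) = 14/3 (d(w, N) = (⅓)*14 = 14/3)
y(B, r) = 14/3
1809 + y(-172, -64) = 1809 + 14/3 = 5441/3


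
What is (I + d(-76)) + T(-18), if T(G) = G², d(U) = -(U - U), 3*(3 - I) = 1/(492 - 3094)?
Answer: 2552563/7806 ≈ 327.00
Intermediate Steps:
I = 23419/7806 (I = 3 - 1/(3*(492 - 3094)) = 3 - ⅓/(-2602) = 3 - ⅓*(-1/2602) = 3 + 1/7806 = 23419/7806 ≈ 3.0001)
d(U) = 0 (d(U) = -1*0 = 0)
(I + d(-76)) + T(-18) = (23419/7806 + 0) + (-18)² = 23419/7806 + 324 = 2552563/7806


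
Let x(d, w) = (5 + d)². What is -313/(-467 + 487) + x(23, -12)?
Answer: 15367/20 ≈ 768.35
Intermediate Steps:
-313/(-467 + 487) + x(23, -12) = -313/(-467 + 487) + (5 + 23)² = -313/20 + 28² = -313*1/20 + 784 = -313/20 + 784 = 15367/20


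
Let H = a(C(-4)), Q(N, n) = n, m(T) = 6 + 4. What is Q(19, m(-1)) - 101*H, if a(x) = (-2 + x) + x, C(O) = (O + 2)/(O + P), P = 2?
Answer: 10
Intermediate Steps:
m(T) = 10
C(O) = 1 (C(O) = (O + 2)/(O + 2) = (2 + O)/(2 + O) = 1)
a(x) = -2 + 2*x
H = 0 (H = -2 + 2*1 = -2 + 2 = 0)
Q(19, m(-1)) - 101*H = 10 - 101*0 = 10 + 0 = 10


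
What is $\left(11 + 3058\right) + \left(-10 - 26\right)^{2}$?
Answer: $4365$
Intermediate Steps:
$\left(11 + 3058\right) + \left(-10 - 26\right)^{2} = 3069 + \left(-36\right)^{2} = 3069 + 1296 = 4365$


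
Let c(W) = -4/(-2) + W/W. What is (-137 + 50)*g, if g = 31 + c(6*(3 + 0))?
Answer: -2958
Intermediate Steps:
c(W) = 3 (c(W) = -4*(-½) + 1 = 2 + 1 = 3)
g = 34 (g = 31 + 3 = 34)
(-137 + 50)*g = (-137 + 50)*34 = -87*34 = -2958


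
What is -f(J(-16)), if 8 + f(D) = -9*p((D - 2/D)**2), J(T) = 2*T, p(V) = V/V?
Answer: 17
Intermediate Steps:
p(V) = 1
f(D) = -17 (f(D) = -8 - 9*1 = -8 - 9 = -17)
-f(J(-16)) = -1*(-17) = 17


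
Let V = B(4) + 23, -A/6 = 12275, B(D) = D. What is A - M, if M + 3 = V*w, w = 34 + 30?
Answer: -75375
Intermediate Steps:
w = 64
A = -73650 (A = -6*12275 = -73650)
V = 27 (V = 4 + 23 = 27)
M = 1725 (M = -3 + 27*64 = -3 + 1728 = 1725)
A - M = -73650 - 1*1725 = -73650 - 1725 = -75375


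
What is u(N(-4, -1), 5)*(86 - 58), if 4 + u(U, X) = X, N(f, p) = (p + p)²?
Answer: 28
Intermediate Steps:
N(f, p) = 4*p² (N(f, p) = (2*p)² = 4*p²)
u(U, X) = -4 + X
u(N(-4, -1), 5)*(86 - 58) = (-4 + 5)*(86 - 58) = 1*28 = 28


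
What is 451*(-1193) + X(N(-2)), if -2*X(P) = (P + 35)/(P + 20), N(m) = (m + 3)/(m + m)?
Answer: -85010933/158 ≈ -5.3804e+5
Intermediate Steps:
N(m) = (3 + m)/(2*m) (N(m) = (3 + m)/((2*m)) = (3 + m)*(1/(2*m)) = (3 + m)/(2*m))
X(P) = -(35 + P)/(2*(20 + P)) (X(P) = -(P + 35)/(2*(P + 20)) = -(35 + P)/(2*(20 + P)))
451*(-1193) + X(N(-2)) = 451*(-1193) + (-35 - (3 - 2)/(2*(-2)))/(2*(20 + (½)*(3 - 2)/(-2))) = -538043 + (-35 - (-1)/(2*2))/(2*(20 + (½)*(-½)*1)) = -538043 + (-35 - 1*(-¼))/(2*(20 - ¼)) = -538043 + (-35 + ¼)/(2*(79/4)) = -538043 + (½)*(4/79)*(-139/4) = -538043 - 139/158 = -85010933/158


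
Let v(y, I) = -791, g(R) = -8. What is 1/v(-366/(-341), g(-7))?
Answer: -1/791 ≈ -0.0012642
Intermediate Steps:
1/v(-366/(-341), g(-7)) = 1/(-791) = -1/791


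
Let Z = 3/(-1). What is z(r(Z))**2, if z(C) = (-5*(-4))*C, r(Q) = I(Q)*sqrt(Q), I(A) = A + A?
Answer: -43200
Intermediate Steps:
I(A) = 2*A
Z = -3 (Z = 3*(-1) = -3)
r(Q) = 2*Q**(3/2) (r(Q) = (2*Q)*sqrt(Q) = 2*Q**(3/2))
z(C) = 20*C
z(r(Z))**2 = (20*(2*(-3)**(3/2)))**2 = (20*(2*(-3*I*sqrt(3))))**2 = (20*(-6*I*sqrt(3)))**2 = (-120*I*sqrt(3))**2 = -43200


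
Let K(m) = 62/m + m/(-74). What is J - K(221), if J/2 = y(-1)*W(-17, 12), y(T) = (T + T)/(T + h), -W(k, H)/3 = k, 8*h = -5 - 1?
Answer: 13654635/114478 ≈ 119.28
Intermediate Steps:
h = -¾ (h = (-5 - 1)/8 = (⅛)*(-6) = -¾ ≈ -0.75000)
W(k, H) = -3*k
K(m) = 62/m - m/74 (K(m) = 62/m + m*(-1/74) = 62/m - m/74)
y(T) = 2*T/(-¾ + T) (y(T) = (T + T)/(T - ¾) = (2*T)/(-¾ + T) = 2*T/(-¾ + T))
J = 816/7 (J = 2*((8*(-1)/(-3 + 4*(-1)))*(-3*(-17))) = 2*((8*(-1)/(-3 - 4))*51) = 2*((8*(-1)/(-7))*51) = 2*((8*(-1)*(-⅐))*51) = 2*((8/7)*51) = 2*(408/7) = 816/7 ≈ 116.57)
J - K(221) = 816/7 - (62/221 - 1/74*221) = 816/7 - (62*(1/221) - 221/74) = 816/7 - (62/221 - 221/74) = 816/7 - 1*(-44253/16354) = 816/7 + 44253/16354 = 13654635/114478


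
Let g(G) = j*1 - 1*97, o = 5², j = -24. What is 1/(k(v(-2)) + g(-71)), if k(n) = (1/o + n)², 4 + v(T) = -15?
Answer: 625/149051 ≈ 0.0041932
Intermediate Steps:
o = 25
v(T) = -19 (v(T) = -4 - 15 = -19)
g(G) = -121 (g(G) = -24*1 - 1*97 = -24 - 97 = -121)
k(n) = (1/25 + n)²
1/(k(v(-2)) + g(-71)) = 1/((1 + 25*(-19))²/625 - 121) = 1/((1 - 475)²/625 - 121) = 1/((1/625)*(-474)² - 121) = 1/((1/625)*224676 - 121) = 1/(224676/625 - 121) = 1/(149051/625) = 625/149051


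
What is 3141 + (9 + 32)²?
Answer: 4822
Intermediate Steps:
3141 + (9 + 32)² = 3141 + 41² = 3141 + 1681 = 4822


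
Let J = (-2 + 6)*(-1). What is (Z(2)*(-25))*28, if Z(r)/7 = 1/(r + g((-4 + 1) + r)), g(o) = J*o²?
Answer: 2450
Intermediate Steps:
J = -4 (J = 4*(-1) = -4)
g(o) = -4*o²
Z(r) = 7/(r - 4*(-3 + r)²) (Z(r) = 7/(r - 4*((-4 + 1) + r)²) = 7/(r - 4*(-3 + r)²))
(Z(2)*(-25))*28 = ((7/(2 - 4*(-3 + 2)²))*(-25))*28 = ((7/(2 - 4*(-1)²))*(-25))*28 = ((7/(2 - 4*1))*(-25))*28 = ((7/(2 - 4))*(-25))*28 = ((7/(-2))*(-25))*28 = ((7*(-½))*(-25))*28 = -7/2*(-25)*28 = (175/2)*28 = 2450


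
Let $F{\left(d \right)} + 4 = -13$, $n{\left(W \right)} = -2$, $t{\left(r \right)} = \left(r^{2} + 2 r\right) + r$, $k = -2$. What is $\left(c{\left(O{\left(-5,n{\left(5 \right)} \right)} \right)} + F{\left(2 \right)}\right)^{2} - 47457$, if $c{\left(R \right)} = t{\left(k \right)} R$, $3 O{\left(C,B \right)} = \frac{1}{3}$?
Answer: $- \frac{3819992}{81} \approx -47160.0$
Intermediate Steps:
$t{\left(r \right)} = r^{2} + 3 r$
$O{\left(C,B \right)} = \frac{1}{9}$ ($O{\left(C,B \right)} = \frac{1}{3 \cdot 3} = \frac{1}{3} \cdot \frac{1}{3} = \frac{1}{9}$)
$F{\left(d \right)} = -17$ ($F{\left(d \right)} = -4 - 13 = -17$)
$c{\left(R \right)} = - 2 R$ ($c{\left(R \right)} = - 2 \left(3 - 2\right) R = \left(-2\right) 1 R = - 2 R$)
$\left(c{\left(O{\left(-5,n{\left(5 \right)} \right)} \right)} + F{\left(2 \right)}\right)^{2} - 47457 = \left(\left(-2\right) \frac{1}{9} - 17\right)^{2} - 47457 = \left(- \frac{2}{9} - 17\right)^{2} - 47457 = \left(- \frac{155}{9}\right)^{2} - 47457 = \frac{24025}{81} - 47457 = - \frac{3819992}{81}$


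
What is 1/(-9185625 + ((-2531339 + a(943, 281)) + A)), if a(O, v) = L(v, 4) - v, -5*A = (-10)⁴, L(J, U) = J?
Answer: -1/11718964 ≈ -8.5332e-8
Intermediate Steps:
A = -2000 (A = -⅕*(-10)⁴ = -⅕*10000 = -2000)
a(O, v) = 0 (a(O, v) = v - v = 0)
1/(-9185625 + ((-2531339 + a(943, 281)) + A)) = 1/(-9185625 + ((-2531339 + 0) - 2000)) = 1/(-9185625 + (-2531339 - 2000)) = 1/(-9185625 - 2533339) = 1/(-11718964) = -1/11718964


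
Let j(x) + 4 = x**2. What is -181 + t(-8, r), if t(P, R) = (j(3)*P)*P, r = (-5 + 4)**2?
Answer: 139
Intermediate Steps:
j(x) = -4 + x**2
r = 1 (r = (-1)**2 = 1)
t(P, R) = 5*P**2 (t(P, R) = ((-4 + 3**2)*P)*P = ((-4 + 9)*P)*P = (5*P)*P = 5*P**2)
-181 + t(-8, r) = -181 + 5*(-8)**2 = -181 + 5*64 = -181 + 320 = 139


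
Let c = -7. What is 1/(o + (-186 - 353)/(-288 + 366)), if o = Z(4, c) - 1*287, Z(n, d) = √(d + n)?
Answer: -1788150/525573877 - 6084*I*√3/525573877 ≈ -0.0034023 - 2.005e-5*I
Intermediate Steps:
o = -287 + I*√3 (o = √(-7 + 4) - 1*287 = √(-3) - 287 = I*√3 - 287 = -287 + I*√3 ≈ -287.0 + 1.732*I)
1/(o + (-186 - 353)/(-288 + 366)) = 1/((-287 + I*√3) + (-186 - 353)/(-288 + 366)) = 1/((-287 + I*√3) - 539/78) = 1/(-22925/78 + I*√3)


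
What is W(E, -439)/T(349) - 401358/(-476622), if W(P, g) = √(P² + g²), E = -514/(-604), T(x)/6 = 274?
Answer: 66893/79437 + √17576992133/496488 ≈ 1.1091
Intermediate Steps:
T(x) = 1644 (T(x) = 6*274 = 1644)
E = 257/302 (E = -514*(-1/604) = 257/302 ≈ 0.85099)
W(E, -439)/T(349) - 401358/(-476622) = √((257/302)² + (-439)²)/1644 - 401358/(-476622) = √(66049/91204 + 192721)*(1/1644) - 401358*(-1/476622) = √(17576992133/91204)*(1/1644) + 66893/79437 = (√17576992133/302)*(1/1644) + 66893/79437 = √17576992133/496488 + 66893/79437 = 66893/79437 + √17576992133/496488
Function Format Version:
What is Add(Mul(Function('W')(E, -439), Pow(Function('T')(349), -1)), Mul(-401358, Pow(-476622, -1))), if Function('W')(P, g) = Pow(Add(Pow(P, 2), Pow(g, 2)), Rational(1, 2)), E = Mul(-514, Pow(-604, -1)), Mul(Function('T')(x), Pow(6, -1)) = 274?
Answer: Add(Rational(66893, 79437), Mul(Rational(1, 496488), Pow(17576992133, Rational(1, 2)))) ≈ 1.1091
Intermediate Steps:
Function('T')(x) = 1644 (Function('T')(x) = Mul(6, 274) = 1644)
E = Rational(257, 302) (E = Mul(-514, Rational(-1, 604)) = Rational(257, 302) ≈ 0.85099)
Add(Mul(Function('W')(E, -439), Pow(Function('T')(349), -1)), Mul(-401358, Pow(-476622, -1))) = Add(Mul(Pow(Add(Pow(Rational(257, 302), 2), Pow(-439, 2)), Rational(1, 2)), Pow(1644, -1)), Mul(-401358, Pow(-476622, -1))) = Add(Mul(Pow(Add(Rational(66049, 91204), 192721), Rational(1, 2)), Rational(1, 1644)), Mul(-401358, Rational(-1, 476622))) = Add(Mul(Pow(Rational(17576992133, 91204), Rational(1, 2)), Rational(1, 1644)), Rational(66893, 79437)) = Add(Mul(Mul(Rational(1, 302), Pow(17576992133, Rational(1, 2))), Rational(1, 1644)), Rational(66893, 79437)) = Add(Mul(Rational(1, 496488), Pow(17576992133, Rational(1, 2))), Rational(66893, 79437)) = Add(Rational(66893, 79437), Mul(Rational(1, 496488), Pow(17576992133, Rational(1, 2))))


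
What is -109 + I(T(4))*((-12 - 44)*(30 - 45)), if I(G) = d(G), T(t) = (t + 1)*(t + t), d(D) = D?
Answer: 33491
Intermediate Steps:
T(t) = 2*t*(1 + t) (T(t) = (1 + t)*(2*t) = 2*t*(1 + t))
I(G) = G
-109 + I(T(4))*((-12 - 44)*(30 - 45)) = -109 + (2*4*(1 + 4))*((-12 - 44)*(30 - 45)) = -109 + (2*4*5)*(-56*(-15)) = -109 + 40*840 = -109 + 33600 = 33491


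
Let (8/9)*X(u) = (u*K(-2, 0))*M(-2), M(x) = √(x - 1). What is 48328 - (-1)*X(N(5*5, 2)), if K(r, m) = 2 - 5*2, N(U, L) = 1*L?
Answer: 48328 - 18*I*√3 ≈ 48328.0 - 31.177*I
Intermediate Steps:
M(x) = √(-1 + x)
N(U, L) = L
K(r, m) = -8 (K(r, m) = 2 - 10 = -8)
X(u) = -9*I*u*√3 (X(u) = 9*((u*(-8))*√(-1 - 2))/8 = 9*((-8*u)*√(-3))/8 = 9*((-8*u)*(I*√3))/8 = 9*(-8*I*u*√3)/8 = -9*I*u*√3)
48328 - (-1)*X(N(5*5, 2)) = 48328 - (-1)*(-9*I*2*√3) = 48328 - (-1)*(-18*I*√3) = 48328 - 18*I*√3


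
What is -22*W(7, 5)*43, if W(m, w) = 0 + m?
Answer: -6622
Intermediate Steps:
W(m, w) = m
-22*W(7, 5)*43 = -22*7*43 = -154*43 = -6622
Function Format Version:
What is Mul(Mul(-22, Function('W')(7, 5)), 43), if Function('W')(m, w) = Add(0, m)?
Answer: -6622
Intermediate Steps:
Function('W')(m, w) = m
Mul(Mul(-22, Function('W')(7, 5)), 43) = Mul(Mul(-22, 7), 43) = Mul(-154, 43) = -6622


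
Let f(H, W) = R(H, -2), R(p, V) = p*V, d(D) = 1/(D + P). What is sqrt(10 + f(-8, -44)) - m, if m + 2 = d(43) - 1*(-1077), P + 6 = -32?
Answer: -5376/5 + sqrt(26) ≈ -1070.1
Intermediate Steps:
P = -38 (P = -6 - 32 = -38)
d(D) = 1/(-38 + D) (d(D) = 1/(D - 38) = 1/(-38 + D))
R(p, V) = V*p
f(H, W) = -2*H
m = 5376/5 (m = -2 + (1/(-38 + 43) - 1*(-1077)) = -2 + (1/5 + 1077) = -2 + 5386/5 = 5376/5 ≈ 1075.2)
sqrt(10 + f(-8, -44)) - m = sqrt(10 - 2*(-8)) - 1*5376/5 = sqrt(10 + 16) - 5376/5 = sqrt(26) - 5376/5 = -5376/5 + sqrt(26)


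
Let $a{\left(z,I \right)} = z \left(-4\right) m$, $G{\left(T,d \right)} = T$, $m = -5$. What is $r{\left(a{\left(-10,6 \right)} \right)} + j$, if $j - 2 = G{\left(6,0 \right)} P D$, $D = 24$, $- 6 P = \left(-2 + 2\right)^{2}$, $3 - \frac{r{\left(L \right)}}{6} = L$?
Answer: $1220$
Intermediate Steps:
$a{\left(z,I \right)} = 20 z$ ($a{\left(z,I \right)} = z \left(-4\right) \left(-5\right) = - 4 z \left(-5\right) = 20 z$)
$r{\left(L \right)} = 18 - 6 L$
$P = 0$ ($P = - \frac{\left(-2 + 2\right)^{2}}{6} = - \frac{0^{2}}{6} = \left(- \frac{1}{6}\right) 0 = 0$)
$j = 2$ ($j = 2 + 6 \cdot 0 \cdot 24 = 2 + 0 \cdot 24 = 2 + 0 = 2$)
$r{\left(a{\left(-10,6 \right)} \right)} + j = \left(18 - 6 \cdot 20 \left(-10\right)\right) + 2 = \left(18 - -1200\right) + 2 = \left(18 + 1200\right) + 2 = 1218 + 2 = 1220$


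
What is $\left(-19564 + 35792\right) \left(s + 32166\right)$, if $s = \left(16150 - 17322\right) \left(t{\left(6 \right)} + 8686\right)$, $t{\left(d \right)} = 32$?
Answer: $-165287535240$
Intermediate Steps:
$s = -10217496$ ($s = \left(16150 - 17322\right) \left(32 + 8686\right) = \left(-1172\right) 8718 = -10217496$)
$\left(-19564 + 35792\right) \left(s + 32166\right) = \left(-19564 + 35792\right) \left(-10217496 + 32166\right) = 16228 \left(-10185330\right) = -165287535240$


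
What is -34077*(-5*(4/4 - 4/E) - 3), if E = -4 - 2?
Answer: 386206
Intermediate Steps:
E = -6
-34077*(-5*(4/4 - 4/E) - 3) = -34077*(-5*(4/4 - 4/(-6)) - 3) = -34077*(-5*(4*(¼) - 4*(-⅙)) - 3) = -34077*(-5*(1 + ⅔) - 3) = -34077*(-5*5/3 - 3) = -34077*(-25/3 - 3) = -34077*(-34/3) = 386206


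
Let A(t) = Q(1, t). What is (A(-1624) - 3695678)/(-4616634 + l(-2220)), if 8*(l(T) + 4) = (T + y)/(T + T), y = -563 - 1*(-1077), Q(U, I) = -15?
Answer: 65635507680/81991490027 ≈ 0.80052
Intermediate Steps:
y = 514 (y = -563 + 1077 = 514)
l(T) = -4 + (514 + T)/(16*T) (l(T) = -4 + ((T + 514)/(T + T))/8 = -4 + ((514 + T)/((2*T)))/8 = -4 + ((514 + T)*(1/(2*T)))/8 = -4 + ((514 + T)/(2*T))/8 = -4 + (514 + T)/(16*T))
A(t) = -15
(A(-1624) - 3695678)/(-4616634 + l(-2220)) = (-15 - 3695678)/(-4616634 + (1/16)*(514 - 63*(-2220))/(-2220)) = -3695693/(-4616634 + (1/16)*(-1/2220)*(514 + 139860)) = -3695693/(-4616634 + (1/16)*(-1/2220)*140374) = -3695693/(-4616634 - 70187/17760) = -3695693/(-81991490027/17760) = -3695693*(-17760/81991490027) = 65635507680/81991490027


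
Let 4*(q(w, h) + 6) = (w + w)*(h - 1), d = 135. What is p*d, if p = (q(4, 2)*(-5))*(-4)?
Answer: -10800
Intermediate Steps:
q(w, h) = -6 + w*(-1 + h)/2 (q(w, h) = -6 + ((w + w)*(h - 1))/4 = -6 + ((2*w)*(-1 + h))/4 = -6 + (2*w*(-1 + h))/4 = -6 + w*(-1 + h)/2)
p = -80 (p = ((-6 - ½*4 + (½)*2*4)*(-5))*(-4) = ((-6 - 2 + 4)*(-5))*(-4) = -4*(-5)*(-4) = 20*(-4) = -80)
p*d = -80*135 = -10800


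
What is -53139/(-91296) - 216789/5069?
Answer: -6507535651/154259808 ≈ -42.186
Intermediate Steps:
-53139/(-91296) - 216789/5069 = -53139*(-1/91296) - 216789*1/5069 = 17713/30432 - 216789/5069 = -6507535651/154259808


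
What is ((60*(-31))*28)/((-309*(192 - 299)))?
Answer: -17360/11021 ≈ -1.5752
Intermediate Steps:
((60*(-31))*28)/((-309*(192 - 299))) = (-1860*28)/((-309*(-107))) = -52080/33063 = -52080*1/33063 = -17360/11021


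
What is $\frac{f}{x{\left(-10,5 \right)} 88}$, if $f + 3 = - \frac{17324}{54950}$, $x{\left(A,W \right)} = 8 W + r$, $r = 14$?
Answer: $- \frac{91087}{130561200} \approx -0.00069766$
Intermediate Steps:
$x{\left(A,W \right)} = 14 + 8 W$ ($x{\left(A,W \right)} = 8 W + 14 = 14 + 8 W$)
$f = - \frac{91087}{27475}$ ($f = -3 - \frac{17324}{54950} = -3 - \frac{8662}{27475} = - \frac{91087}{27475} \approx -3.3153$)
$\frac{f}{x{\left(-10,5 \right)} 88} = - \frac{91087}{27475 \left(14 + 8 \cdot 5\right) 88} = - \frac{91087}{27475 \left(14 + 40\right) 88} = - \frac{91087}{27475 \cdot 54 \cdot 88} = - \frac{91087}{27475 \cdot 4752} = \left(- \frac{91087}{27475}\right) \frac{1}{4752} = - \frac{91087}{130561200}$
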